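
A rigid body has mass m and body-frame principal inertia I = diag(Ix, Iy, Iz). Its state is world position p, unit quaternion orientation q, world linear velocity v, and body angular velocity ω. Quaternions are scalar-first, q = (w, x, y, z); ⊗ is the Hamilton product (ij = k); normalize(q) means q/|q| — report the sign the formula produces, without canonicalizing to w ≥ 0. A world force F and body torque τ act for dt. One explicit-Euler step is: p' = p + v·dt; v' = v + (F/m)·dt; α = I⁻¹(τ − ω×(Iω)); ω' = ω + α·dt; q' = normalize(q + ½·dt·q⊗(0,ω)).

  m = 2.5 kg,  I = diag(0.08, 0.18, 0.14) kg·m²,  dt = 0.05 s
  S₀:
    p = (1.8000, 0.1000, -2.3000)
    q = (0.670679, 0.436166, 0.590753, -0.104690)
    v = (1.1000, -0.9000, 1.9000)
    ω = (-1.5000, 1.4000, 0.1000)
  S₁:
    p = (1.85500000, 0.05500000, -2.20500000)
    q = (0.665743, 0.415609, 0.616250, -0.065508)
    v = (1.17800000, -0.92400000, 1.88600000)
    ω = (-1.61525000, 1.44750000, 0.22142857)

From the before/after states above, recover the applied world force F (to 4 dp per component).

F = (3.9000, -1.2000, -0.7000)

Δv = v₁−v₀ = (0.07800000, -0.02400000, -0.01400000)
applied force F = (3.9000, -1.2000, -0.7000)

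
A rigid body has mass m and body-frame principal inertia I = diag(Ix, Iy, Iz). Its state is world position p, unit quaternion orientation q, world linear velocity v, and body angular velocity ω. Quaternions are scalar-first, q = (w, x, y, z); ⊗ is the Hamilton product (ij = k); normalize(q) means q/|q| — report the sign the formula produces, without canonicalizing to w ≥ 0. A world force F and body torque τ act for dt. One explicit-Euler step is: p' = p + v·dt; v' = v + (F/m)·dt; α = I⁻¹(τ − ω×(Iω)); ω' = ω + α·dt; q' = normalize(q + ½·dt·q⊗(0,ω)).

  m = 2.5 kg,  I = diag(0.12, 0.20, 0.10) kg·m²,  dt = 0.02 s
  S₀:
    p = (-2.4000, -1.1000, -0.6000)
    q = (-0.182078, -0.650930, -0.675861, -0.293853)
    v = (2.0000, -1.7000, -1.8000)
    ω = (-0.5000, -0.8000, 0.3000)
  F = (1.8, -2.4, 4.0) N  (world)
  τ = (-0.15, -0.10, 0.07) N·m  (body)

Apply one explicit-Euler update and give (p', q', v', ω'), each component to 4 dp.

a = F/m = (0.7200, -0.9600, 1.6000)
p' = p + v·dt = (-2.3600, -1.1340, -0.6360)
v + (F/m)dt = (2.0144, -1.7192, -1.7680)
ω×(Iω) gyroscopic = (0.0240, -0.0030, 0.0320)
α = I⁻¹(τ − ω×Iω) = (-1.4500, -0.4850, 0.3800)
ω + α·dt = (-0.5290, -0.8097, 0.3076)
2q̇ = q⊗(0,ω) = (-0.7779979, -0.3468017, 0.4878679, 0.1281901)
updated quaternion q' = (-0.1898, -0.6544, -0.6709, -0.2926)

p' = (-2.3600, -1.1340, -0.6360)
q' = (-0.1898, -0.6544, -0.6709, -0.2926)
v' = (2.0144, -1.7192, -1.7680)
ω' = (-0.5290, -0.8097, 0.3076)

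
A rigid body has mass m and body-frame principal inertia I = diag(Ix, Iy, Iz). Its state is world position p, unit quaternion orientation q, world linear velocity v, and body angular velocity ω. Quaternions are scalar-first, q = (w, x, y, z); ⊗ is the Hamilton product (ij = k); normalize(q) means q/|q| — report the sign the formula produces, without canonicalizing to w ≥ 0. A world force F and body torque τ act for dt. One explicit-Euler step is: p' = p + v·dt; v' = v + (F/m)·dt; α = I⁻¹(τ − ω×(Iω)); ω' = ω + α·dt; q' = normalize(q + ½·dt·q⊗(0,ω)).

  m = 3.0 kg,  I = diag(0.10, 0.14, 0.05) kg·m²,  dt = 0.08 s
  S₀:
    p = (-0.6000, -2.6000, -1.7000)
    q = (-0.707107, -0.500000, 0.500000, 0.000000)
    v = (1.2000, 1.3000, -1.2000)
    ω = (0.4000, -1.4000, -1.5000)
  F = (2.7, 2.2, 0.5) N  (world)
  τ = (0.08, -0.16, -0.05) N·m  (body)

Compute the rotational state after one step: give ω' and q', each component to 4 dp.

ω×(Iω) gyroscopic = (-0.1890, -0.0300, -0.0224)
(τ − ω×Iω)/I = (2.6900, -0.9286, -0.5520)
ω + α·dt = (0.6152, -1.4743, -1.5442)
2q̇ = q⊗(0,ω) = (0.9000000, -1.0328428, 0.2399498, 1.5606605)
q + ½dt·q⊗(0,ω), renormalized = (-0.6688, -0.5394, 0.5078, 0.0622)

ω' = (0.6152, -1.4743, -1.5442)
q' = (-0.6688, -0.5394, 0.5078, 0.0622)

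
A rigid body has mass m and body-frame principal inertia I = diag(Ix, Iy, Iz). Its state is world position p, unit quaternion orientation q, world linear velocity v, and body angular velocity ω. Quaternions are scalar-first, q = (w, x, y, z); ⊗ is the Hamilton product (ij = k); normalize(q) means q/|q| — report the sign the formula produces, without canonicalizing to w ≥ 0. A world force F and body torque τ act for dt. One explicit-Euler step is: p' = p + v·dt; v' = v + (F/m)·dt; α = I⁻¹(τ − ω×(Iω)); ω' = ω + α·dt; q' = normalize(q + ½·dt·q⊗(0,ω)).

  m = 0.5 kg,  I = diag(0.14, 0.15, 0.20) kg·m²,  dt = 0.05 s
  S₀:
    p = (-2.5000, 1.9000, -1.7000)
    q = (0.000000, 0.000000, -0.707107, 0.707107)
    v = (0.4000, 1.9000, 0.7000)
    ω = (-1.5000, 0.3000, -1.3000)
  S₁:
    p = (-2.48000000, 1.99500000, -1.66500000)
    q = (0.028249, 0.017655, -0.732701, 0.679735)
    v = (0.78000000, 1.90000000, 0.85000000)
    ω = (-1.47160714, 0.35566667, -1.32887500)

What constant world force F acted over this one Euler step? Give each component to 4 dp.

F = (3.8000, 0.0000, 1.5000)

velocity change Δv = (0.38000000, 0.00000000, 0.15000000)
applied force F = (3.8000, 0.0000, 1.5000)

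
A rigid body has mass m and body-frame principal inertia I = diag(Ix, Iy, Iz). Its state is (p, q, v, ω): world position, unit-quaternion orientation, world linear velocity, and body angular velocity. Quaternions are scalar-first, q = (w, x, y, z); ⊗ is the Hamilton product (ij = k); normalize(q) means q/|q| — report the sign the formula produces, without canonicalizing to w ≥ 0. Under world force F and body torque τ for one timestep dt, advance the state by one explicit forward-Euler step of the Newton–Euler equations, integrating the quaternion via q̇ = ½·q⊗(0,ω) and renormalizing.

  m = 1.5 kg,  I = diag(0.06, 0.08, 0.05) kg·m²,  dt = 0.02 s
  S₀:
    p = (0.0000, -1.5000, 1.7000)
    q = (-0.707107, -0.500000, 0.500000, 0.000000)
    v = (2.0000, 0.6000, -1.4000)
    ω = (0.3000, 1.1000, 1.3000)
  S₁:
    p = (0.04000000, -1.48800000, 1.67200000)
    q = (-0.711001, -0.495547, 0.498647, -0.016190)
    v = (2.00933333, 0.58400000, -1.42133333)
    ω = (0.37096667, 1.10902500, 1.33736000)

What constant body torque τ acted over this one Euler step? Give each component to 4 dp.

Δω = ω₁−ω₀ = (0.07096667, 0.00902500, 0.03736000)
precession coupling = (-0.0429, 0.0039, 0.0066)
I·α + gyro = (0.1700, 0.0400, 0.1000)

τ = (0.1700, 0.0400, 0.1000)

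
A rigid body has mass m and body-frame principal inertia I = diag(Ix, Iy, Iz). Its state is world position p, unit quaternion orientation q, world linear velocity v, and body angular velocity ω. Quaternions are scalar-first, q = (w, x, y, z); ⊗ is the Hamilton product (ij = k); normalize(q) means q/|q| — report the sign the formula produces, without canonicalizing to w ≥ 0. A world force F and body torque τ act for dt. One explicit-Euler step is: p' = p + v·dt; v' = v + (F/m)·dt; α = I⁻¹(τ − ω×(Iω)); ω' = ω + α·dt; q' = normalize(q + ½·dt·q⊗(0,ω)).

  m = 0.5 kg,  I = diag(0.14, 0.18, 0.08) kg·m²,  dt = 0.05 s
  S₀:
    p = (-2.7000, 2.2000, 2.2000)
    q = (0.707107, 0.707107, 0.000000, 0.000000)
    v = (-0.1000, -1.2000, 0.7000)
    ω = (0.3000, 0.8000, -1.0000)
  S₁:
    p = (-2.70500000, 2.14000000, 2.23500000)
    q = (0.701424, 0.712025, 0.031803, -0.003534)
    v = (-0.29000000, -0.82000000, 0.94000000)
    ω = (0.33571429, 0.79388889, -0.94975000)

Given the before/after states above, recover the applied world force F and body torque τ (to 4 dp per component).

Δω = ω₁−ω₀ = (0.03571429, -0.00611111, 0.05025000)
applied torque τ = (0.1800, -0.0400, 0.0900)
v₁ − v₀ = (-0.19000000, 0.38000000, 0.24000000)
F = m·Δv/dt = (-1.9000, 3.8000, 2.4000)

F = (-1.9000, 3.8000, 2.4000)
τ = (0.1800, -0.0400, 0.0900)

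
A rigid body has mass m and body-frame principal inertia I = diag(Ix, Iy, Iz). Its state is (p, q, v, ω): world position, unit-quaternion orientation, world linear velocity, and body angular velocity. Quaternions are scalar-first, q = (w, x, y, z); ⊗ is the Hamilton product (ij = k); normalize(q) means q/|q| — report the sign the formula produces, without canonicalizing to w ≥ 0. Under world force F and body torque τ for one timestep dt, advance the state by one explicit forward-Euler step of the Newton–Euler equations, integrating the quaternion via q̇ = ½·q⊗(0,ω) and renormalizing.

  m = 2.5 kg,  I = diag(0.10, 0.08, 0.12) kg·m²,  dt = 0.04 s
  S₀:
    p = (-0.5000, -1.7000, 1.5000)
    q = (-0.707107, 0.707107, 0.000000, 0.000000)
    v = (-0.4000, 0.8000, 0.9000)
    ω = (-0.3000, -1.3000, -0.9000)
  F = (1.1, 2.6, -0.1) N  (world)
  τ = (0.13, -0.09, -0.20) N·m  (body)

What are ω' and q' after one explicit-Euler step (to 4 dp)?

gyro term ω×Iω = (0.0468, -0.0054, -0.0078)
(τ − ω×Iω)/I = (0.8320, -1.0575, -1.6017)
ω' = ω + α·dt = (-0.2667, -1.3423, -0.9641)
q⊗(0,ω) = (0.2121321, 0.2121321, 1.5556354, -0.2828428)
q' = normalize(q + ½dt·q⊗(0,ω)) = (-0.7025, 0.7110, 0.0311, -0.0057)

ω' = (-0.2667, -1.3423, -0.9641)
q' = (-0.7025, 0.7110, 0.0311, -0.0057)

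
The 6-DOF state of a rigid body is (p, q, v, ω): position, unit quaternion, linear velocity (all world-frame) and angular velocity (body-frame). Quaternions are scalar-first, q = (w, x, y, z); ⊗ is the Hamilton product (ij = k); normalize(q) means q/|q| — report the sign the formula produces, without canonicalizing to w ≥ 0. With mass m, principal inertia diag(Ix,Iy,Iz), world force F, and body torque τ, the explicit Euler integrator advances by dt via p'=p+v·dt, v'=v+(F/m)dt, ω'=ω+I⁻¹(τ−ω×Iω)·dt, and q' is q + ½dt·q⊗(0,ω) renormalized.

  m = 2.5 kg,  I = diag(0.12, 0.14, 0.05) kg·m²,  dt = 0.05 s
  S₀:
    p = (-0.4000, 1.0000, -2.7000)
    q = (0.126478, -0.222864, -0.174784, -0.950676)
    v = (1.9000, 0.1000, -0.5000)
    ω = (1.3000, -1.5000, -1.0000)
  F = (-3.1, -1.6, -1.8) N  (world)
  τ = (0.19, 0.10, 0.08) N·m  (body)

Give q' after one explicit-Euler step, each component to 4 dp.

q⊗(0,ω) = (-0.9231288, -1.0868086, -1.6484598, 0.4350372)
updated quaternion q' = (0.1032, -0.2496, -0.2157, -0.9384)

q' = (0.1032, -0.2496, -0.2157, -0.9384)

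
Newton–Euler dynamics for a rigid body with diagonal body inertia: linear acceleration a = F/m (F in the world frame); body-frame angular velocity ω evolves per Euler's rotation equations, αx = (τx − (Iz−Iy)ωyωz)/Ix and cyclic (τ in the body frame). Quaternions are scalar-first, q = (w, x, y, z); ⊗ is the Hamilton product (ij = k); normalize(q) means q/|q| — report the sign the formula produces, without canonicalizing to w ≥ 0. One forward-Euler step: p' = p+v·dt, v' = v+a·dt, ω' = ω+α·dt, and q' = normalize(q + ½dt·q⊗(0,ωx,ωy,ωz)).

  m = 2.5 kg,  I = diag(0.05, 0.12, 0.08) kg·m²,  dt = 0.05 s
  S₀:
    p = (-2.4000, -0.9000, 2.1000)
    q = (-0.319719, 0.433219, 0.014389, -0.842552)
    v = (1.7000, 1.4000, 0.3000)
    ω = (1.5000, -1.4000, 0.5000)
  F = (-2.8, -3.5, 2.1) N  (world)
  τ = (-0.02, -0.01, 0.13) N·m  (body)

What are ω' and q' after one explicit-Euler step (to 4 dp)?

(τ − ω×Iω)/I = (-0.9600, 0.1042, 3.4625)
ω' = ω + α·dt = (1.4520, -1.3948, 0.6731)
q⊗(0,ω) = (-0.2084079, -1.6519568, -1.0328309, -0.7879496)
q' = normalize(q + ½dt·q⊗(0,ω)) = (-0.3245, 0.3914, -0.0114, -0.8611)

ω' = (1.4520, -1.3948, 0.6731)
q' = (-0.3245, 0.3914, -0.0114, -0.8611)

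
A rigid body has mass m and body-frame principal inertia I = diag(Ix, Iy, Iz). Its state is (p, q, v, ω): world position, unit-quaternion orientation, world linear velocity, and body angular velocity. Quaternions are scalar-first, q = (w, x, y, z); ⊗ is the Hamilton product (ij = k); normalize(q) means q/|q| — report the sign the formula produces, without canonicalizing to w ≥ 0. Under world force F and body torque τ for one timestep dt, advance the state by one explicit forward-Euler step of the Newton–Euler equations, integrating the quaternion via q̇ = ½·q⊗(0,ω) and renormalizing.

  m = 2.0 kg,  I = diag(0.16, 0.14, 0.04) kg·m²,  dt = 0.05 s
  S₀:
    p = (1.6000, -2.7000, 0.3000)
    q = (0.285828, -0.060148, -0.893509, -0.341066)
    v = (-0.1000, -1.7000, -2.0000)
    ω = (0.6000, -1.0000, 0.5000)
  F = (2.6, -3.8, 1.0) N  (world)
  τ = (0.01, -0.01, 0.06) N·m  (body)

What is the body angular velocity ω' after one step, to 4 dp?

ω×(Iω) gyroscopic = (0.0500, 0.0360, 0.0120)
angular accel α = (-0.2500, -0.3286, 1.2000)
ω + α·dt = (0.5875, -1.0164, 0.5600)

ω' = (0.5875, -1.0164, 0.5600)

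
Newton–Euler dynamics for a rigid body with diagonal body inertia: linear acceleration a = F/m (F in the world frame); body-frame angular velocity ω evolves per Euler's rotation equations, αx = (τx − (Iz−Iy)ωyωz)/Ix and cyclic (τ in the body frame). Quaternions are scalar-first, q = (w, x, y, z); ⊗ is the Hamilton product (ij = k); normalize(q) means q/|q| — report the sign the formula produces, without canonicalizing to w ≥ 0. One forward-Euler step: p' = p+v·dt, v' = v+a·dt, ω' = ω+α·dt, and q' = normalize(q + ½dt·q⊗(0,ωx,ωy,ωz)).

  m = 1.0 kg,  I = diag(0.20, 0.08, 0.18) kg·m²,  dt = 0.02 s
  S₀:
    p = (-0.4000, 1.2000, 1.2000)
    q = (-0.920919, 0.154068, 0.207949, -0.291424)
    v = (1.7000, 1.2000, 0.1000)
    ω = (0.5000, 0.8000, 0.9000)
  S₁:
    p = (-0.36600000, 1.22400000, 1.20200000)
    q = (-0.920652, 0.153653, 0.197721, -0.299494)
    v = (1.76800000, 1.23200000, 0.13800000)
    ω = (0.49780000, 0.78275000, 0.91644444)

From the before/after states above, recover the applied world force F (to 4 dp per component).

F = (3.4000, 1.6000, 1.9000)

velocity change Δv = (0.06800000, 0.03200000, 0.03800000)
applied force F = (3.4000, 1.6000, 1.9000)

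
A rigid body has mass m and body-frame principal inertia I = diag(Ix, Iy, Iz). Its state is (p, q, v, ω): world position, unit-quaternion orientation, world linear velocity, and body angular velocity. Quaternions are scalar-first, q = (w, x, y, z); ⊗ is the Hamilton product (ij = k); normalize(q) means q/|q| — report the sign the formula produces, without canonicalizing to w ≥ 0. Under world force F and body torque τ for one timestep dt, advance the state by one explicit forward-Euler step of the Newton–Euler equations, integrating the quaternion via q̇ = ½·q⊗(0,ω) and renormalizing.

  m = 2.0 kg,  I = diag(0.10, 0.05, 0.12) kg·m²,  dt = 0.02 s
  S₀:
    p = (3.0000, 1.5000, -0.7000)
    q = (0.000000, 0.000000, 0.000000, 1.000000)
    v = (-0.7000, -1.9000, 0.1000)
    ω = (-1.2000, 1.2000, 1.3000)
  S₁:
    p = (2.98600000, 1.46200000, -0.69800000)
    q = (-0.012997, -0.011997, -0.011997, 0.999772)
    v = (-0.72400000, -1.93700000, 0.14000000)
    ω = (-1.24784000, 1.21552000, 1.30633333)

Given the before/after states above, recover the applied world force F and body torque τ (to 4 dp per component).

F = (-2.4000, -3.7000, 4.0000)
τ = (-0.1300, 0.0700, 0.1100)

v₁ − v₀ = (-0.02400000, -0.03700000, 0.04000000)
applied force F = (-2.4000, -3.7000, 4.0000)
ω₁ − ω₀ = (-0.04784000, 0.01552000, 0.00633333)
I·α + gyro = (-0.1300, 0.0700, 0.1100)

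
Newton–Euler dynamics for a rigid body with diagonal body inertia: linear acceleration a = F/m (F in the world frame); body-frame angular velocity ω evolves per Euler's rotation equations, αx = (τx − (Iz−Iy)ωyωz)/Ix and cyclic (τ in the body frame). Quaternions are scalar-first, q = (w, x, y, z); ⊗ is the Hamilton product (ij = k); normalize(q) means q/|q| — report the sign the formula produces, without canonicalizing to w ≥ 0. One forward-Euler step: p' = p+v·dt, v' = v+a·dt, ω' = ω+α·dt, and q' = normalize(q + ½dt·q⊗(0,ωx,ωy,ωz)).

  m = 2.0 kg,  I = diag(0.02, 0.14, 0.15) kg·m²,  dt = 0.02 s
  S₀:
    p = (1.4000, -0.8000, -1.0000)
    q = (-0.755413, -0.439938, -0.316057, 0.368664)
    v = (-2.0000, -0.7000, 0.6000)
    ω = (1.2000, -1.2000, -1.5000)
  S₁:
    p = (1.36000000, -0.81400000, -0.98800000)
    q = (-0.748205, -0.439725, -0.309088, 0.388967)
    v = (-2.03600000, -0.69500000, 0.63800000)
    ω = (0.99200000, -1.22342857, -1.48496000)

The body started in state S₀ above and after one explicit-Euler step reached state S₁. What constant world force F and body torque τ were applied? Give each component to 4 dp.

F = (-3.6000, 0.5000, 3.8000)
τ = (-0.1900, 0.0700, -0.0600)

velocity change Δv = (-0.03600000, 0.00500000, 0.03800000)
applied force F = (-3.6000, 0.5000, 3.8000)
Δω = ω₁−ω₀ = (-0.20800000, -0.02342857, 0.01504000)
ω₀×(Iω₀) = (0.0180, 0.2340, -0.1728)
τ = I·(Δω/dt) + ω₀×(Iω₀) = (-0.1900, 0.0700, -0.0600)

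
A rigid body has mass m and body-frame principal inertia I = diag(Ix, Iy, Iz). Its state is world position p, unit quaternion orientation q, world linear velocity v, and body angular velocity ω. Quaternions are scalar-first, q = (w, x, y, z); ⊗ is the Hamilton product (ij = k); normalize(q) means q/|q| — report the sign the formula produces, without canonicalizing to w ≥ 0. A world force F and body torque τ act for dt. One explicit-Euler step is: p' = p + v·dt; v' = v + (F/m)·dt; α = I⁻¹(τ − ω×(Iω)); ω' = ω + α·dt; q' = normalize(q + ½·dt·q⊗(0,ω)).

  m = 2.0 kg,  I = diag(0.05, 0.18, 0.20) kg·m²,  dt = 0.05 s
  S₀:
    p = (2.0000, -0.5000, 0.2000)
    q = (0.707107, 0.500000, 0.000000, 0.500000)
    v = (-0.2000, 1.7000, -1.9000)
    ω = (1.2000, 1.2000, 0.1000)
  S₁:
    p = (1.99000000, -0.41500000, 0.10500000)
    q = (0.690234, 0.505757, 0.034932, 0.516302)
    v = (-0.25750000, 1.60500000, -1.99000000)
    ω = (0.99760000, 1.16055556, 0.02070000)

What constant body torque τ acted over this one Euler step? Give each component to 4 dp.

rate change Δω = (-0.20240000, -0.03944444, -0.07930000)
τ = I·(Δω/dt) + ω₀×(Iω₀) = (-0.2000, -0.1600, -0.1300)

τ = (-0.2000, -0.1600, -0.1300)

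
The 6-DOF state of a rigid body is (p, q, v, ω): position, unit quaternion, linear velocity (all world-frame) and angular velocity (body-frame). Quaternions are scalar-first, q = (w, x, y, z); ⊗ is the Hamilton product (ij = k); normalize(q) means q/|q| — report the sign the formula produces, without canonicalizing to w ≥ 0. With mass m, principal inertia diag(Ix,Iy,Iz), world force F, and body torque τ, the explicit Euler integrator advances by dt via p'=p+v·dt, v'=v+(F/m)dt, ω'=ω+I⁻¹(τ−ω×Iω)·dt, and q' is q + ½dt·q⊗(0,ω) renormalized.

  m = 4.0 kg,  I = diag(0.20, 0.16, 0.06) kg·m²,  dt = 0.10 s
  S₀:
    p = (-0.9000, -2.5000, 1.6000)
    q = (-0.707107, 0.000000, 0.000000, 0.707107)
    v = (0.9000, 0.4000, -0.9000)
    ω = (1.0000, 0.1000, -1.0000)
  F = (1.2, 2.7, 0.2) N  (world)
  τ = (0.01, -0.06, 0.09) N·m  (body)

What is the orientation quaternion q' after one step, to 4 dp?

q' = (-0.6701, -0.0388, 0.0317, 0.7406)

Hamilton product q⊗(0,ω) = (0.7071070, -0.7778177, 0.6363963, 0.7071070)
updated quaternion q' = (-0.6701, -0.0388, 0.0317, 0.7406)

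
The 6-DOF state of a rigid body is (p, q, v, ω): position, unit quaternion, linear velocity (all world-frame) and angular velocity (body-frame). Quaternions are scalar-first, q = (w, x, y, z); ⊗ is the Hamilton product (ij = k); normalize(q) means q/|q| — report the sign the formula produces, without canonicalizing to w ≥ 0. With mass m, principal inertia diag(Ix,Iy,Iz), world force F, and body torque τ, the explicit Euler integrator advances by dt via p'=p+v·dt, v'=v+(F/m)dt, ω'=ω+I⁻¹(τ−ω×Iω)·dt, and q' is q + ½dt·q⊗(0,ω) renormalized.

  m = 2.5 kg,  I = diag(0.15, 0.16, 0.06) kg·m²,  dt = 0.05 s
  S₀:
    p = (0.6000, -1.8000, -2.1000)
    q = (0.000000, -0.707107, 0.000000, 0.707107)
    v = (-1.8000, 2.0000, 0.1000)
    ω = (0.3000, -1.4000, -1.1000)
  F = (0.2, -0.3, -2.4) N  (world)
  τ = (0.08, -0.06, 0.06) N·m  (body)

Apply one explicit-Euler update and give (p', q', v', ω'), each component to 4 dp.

new position p' = (0.5100, -1.7000, -2.0950)
v' = v + a·dt = (-1.7960, 1.9940, 0.0520)
angular accel α = (1.5600, -0.1894, 1.0700)
new body rate ω' = (0.3780, -1.4095, -1.0465)
2q̇ = q⊗(0,ω) = (0.9899498, 0.9899498, -0.5656856, 0.9899498)
q' = normalize(q + ½dt·q⊗(0,ω)) = (0.0247, -0.6817, -0.0141, 0.7311)

p' = (0.5100, -1.7000, -2.0950)
q' = (0.0247, -0.6817, -0.0141, 0.7311)
v' = (-1.7960, 1.9940, 0.0520)
ω' = (0.3780, -1.4095, -1.0465)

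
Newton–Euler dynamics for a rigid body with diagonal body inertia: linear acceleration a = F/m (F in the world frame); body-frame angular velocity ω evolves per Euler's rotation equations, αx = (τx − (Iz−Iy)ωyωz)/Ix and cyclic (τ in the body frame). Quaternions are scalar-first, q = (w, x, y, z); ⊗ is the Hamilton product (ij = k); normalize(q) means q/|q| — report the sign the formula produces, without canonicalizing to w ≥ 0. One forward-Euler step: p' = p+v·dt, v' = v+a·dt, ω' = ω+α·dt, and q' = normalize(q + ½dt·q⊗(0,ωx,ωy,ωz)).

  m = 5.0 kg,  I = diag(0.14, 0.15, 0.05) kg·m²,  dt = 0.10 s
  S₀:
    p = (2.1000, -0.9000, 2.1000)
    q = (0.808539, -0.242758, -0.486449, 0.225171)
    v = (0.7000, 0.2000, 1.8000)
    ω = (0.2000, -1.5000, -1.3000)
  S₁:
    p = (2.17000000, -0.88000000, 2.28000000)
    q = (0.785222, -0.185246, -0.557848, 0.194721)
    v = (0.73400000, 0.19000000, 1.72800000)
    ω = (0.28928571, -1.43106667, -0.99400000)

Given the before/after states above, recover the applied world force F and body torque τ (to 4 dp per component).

Δω = ω₁−ω₀ = (0.08928571, 0.06893333, 0.30600000)
precession coupling = (-0.1950, -0.0234, -0.0030)
τ = I·(Δω/dt) + ω₀×(Iω₀) = (-0.0700, 0.0800, 0.1500)
velocity change Δv = (0.03400000, -0.01000000, -0.07200000)
m·(v₁−v₀)/dt = (1.7000, -0.5000, -3.6000)

F = (1.7000, -0.5000, -3.6000)
τ = (-0.0700, 0.0800, 0.1500)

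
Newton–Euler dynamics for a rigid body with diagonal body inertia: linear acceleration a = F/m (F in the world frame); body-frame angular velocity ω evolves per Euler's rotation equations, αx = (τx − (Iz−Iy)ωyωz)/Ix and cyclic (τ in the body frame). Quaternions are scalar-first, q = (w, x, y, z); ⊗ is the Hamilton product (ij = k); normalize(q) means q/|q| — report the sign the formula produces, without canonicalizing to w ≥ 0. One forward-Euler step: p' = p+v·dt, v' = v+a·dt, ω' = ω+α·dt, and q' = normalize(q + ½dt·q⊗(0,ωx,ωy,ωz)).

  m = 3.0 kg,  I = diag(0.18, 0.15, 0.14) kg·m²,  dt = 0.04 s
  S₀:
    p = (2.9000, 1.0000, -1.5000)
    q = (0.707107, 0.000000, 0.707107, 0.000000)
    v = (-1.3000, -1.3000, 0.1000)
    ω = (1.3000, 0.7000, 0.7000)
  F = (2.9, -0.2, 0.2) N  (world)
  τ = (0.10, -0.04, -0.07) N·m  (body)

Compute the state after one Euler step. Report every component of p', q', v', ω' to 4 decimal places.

a = (0.9667, -0.0667, 0.0667)
new position p' = (2.8480, 0.9480, -1.4960)
v + (F/m)dt = (-1.2613, -1.3027, 0.1027)
ω×(Iω) gyroscopic = (-0.0049, 0.0364, -0.0273)
(τ − ω×Iω)/I = (0.5828, -0.5093, -0.3050)
new body rate ω' = (1.3233, 0.6796, 0.6878)
Hamilton product q⊗(0,ω) = (-0.4949749, 1.4142140, 0.4949749, -0.4242642)
q + ½dt·q⊗(0,ω), renormalized = (0.6968, 0.0283, 0.7166, -0.0085)

p' = (2.8480, 0.9480, -1.4960)
q' = (0.6968, 0.0283, 0.7166, -0.0085)
v' = (-1.2613, -1.3027, 0.1027)
ω' = (1.3233, 0.6796, 0.6878)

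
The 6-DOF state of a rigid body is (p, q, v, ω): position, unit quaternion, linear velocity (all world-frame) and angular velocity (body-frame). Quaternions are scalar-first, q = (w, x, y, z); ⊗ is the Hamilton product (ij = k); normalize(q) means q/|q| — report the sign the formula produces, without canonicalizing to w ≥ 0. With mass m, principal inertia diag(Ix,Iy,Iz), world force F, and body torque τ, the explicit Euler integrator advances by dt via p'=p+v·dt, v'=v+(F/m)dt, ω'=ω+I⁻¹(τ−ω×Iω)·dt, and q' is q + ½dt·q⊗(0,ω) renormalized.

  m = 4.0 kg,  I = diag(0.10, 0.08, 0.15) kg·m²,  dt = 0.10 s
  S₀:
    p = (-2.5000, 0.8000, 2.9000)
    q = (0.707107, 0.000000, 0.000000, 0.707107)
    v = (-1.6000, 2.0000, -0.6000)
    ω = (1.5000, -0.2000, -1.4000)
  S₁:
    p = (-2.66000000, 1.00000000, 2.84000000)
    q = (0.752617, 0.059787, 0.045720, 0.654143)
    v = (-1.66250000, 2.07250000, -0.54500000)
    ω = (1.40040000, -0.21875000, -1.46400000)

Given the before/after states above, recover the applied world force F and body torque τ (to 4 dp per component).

F = (-2.5000, 2.9000, 2.2000)
τ = (-0.0800, 0.0900, -0.0900)

velocity change Δv = (-0.06250000, 0.07250000, 0.05500000)
F = m·Δv/dt = (-2.5000, 2.9000, 2.2000)
rate change Δω = (-0.09960000, -0.01875000, -0.06400000)
gyro term ω₀×Iω₀ = (0.0196, 0.1050, 0.0060)
applied torque τ = (-0.0800, 0.0900, -0.0900)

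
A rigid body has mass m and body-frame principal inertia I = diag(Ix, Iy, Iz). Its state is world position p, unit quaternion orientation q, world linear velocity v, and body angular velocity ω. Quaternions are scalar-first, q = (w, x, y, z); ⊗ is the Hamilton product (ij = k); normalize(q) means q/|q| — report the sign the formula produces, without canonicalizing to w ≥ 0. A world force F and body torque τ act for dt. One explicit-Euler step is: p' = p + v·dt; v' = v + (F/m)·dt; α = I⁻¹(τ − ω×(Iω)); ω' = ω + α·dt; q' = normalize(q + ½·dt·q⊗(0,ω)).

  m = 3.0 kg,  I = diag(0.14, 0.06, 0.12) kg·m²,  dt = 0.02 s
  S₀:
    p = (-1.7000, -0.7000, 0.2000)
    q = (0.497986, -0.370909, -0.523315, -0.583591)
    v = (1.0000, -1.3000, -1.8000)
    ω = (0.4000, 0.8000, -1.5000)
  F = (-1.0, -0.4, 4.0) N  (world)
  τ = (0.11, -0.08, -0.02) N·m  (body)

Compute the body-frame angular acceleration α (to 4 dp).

precession coupling ω×(Iω) = (-0.0720, -0.0120, -0.0256)
α = I⁻¹(τ − ω×Iω) = (1.3000, -1.1333, 0.0467)

α = (1.3000, -1.1333, 0.0467)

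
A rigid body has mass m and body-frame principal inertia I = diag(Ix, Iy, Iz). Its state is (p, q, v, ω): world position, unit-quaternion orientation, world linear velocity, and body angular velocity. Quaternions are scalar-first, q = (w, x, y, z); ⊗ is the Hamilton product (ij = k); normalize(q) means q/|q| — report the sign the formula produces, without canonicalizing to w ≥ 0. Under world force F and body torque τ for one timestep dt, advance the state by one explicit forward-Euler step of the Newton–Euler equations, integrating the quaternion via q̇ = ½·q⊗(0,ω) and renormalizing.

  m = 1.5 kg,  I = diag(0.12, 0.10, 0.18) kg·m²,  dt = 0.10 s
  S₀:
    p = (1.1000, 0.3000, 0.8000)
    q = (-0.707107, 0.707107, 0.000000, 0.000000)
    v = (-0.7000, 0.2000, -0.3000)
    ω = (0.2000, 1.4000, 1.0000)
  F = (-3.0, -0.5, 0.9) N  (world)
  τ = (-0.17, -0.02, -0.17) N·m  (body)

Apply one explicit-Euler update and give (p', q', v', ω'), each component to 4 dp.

p' = (1.0300, 0.3200, 0.7700)
q' = (-0.7115, 0.6974, -0.0845, 0.0141)
v' = (-0.9000, 0.1667, -0.2400)
ω' = (-0.0350, 1.3920, 0.9087)

(τ − ω×Iω)/I = (-2.3500, -0.0800, -0.9133)
ω + α·dt = (-0.0350, 1.3920, 0.9087)
q⊗(0,ω) = (-0.1414214, -0.1414214, -1.6970568, 0.2828428)
updated quaternion q' = (-0.7115, 0.6974, -0.0845, 0.0141)
a = F/m = (-2.0000, -0.3333, 0.6000)
new position p' = (1.0300, 0.3200, 0.7700)
v + (F/m)dt = (-0.9000, 0.1667, -0.2400)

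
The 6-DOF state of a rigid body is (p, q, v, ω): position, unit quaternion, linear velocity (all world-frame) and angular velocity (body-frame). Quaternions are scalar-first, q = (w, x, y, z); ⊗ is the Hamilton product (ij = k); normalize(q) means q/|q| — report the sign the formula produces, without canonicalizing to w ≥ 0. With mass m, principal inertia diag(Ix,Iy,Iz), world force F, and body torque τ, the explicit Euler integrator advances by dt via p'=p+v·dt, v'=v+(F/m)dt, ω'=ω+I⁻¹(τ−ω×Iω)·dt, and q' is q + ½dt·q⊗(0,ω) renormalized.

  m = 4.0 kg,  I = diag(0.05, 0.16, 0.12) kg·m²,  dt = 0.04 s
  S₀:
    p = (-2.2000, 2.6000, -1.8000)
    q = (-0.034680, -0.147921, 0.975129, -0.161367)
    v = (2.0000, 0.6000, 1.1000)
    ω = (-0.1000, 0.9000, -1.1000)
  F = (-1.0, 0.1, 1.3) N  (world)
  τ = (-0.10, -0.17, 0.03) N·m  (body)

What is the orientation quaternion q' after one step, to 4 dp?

q' = (-0.0561, -0.1663, 0.9712, -0.1613)

Hamilton product q⊗(0,ω) = (-1.0699119, -0.9239436, -0.1777884, 0.0025320)
q' = normalize(q + ½dt·q⊗(0,ω)) = (-0.0561, -0.1663, 0.9712, -0.1613)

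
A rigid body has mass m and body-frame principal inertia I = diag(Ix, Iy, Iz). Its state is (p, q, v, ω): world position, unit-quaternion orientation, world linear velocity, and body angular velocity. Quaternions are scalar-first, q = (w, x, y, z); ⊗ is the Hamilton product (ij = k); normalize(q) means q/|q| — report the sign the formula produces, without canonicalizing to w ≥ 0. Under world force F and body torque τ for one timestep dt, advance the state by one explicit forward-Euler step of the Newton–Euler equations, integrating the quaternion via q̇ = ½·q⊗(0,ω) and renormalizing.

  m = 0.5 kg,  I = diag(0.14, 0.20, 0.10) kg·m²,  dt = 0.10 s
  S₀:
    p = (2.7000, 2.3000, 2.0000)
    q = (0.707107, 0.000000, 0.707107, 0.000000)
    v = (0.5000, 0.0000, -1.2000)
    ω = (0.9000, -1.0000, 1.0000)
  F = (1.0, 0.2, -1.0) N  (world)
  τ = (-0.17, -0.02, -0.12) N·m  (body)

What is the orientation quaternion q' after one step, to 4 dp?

q⊗(0,ω) = (0.7071070, 1.3435033, -0.7071070, 0.0707107)
updated quaternion q' = (0.7399, 0.0669, 0.6694, 0.0035)

q' = (0.7399, 0.0669, 0.6694, 0.0035)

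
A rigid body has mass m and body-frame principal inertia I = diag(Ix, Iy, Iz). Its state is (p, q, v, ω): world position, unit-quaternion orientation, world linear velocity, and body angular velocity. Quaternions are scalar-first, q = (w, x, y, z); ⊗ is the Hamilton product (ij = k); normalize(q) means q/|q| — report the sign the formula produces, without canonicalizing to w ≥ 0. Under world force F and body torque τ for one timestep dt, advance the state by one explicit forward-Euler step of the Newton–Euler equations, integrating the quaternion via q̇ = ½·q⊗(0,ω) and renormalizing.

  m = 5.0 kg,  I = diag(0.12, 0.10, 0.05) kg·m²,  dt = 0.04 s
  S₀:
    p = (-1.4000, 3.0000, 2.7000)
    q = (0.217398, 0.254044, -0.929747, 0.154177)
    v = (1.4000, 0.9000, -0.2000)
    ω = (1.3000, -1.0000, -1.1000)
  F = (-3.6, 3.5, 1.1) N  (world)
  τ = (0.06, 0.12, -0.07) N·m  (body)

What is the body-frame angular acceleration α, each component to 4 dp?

α = (0.9583, 2.2010, -1.9200)

gyro term ω×Iω = (-0.0550, -0.1001, 0.0260)
(τ − ω×Iω)/I = (0.9583, 2.2010, -1.9200)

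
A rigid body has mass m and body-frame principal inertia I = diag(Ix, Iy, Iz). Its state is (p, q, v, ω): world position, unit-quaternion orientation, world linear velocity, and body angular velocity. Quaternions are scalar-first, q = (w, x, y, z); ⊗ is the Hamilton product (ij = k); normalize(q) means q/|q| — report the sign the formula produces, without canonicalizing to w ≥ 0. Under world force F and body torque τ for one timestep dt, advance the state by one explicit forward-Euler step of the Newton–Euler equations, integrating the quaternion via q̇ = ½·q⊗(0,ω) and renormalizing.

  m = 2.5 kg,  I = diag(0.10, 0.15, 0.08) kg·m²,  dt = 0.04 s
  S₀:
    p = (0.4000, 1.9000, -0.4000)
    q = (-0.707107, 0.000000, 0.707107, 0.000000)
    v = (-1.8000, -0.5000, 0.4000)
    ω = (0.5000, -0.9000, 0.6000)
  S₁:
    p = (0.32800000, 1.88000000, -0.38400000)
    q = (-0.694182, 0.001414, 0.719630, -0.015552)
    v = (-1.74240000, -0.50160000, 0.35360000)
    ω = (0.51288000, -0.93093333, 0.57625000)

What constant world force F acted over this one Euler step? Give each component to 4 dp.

v₁ − v₀ = (0.05760000, -0.00160000, -0.04640000)
m·(v₁−v₀)/dt = (3.6000, -0.1000, -2.9000)

F = (3.6000, -0.1000, -2.9000)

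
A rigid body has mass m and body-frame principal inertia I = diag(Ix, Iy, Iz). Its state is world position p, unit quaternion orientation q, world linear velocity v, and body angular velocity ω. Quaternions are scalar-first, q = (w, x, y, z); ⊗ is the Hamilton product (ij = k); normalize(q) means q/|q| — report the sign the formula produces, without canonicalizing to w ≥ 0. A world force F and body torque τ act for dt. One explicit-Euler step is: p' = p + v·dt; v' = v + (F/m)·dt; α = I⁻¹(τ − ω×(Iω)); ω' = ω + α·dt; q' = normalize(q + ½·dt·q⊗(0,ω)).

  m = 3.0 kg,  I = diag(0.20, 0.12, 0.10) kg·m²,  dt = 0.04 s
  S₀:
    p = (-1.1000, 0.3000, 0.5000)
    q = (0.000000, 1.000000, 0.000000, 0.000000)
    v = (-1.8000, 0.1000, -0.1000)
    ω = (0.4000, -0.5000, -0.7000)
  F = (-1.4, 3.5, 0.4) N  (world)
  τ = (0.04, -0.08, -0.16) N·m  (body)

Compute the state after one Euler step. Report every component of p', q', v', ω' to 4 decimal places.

p' = (-1.1720, 0.3040, 0.4960)
q' = (-0.0080, 0.9998, 0.0140, -0.0100)
v' = (-1.8187, 0.1467, -0.0947)
ω' = (0.4094, -0.5173, -0.7704)

p' = p + v·dt = (-1.1720, 0.3040, 0.4960)
v + (F/m)dt = (-1.8187, 0.1467, -0.0947)
ω×(Iω) gyroscopic = (-0.0070, -0.0280, 0.0160)
α = I⁻¹(τ − ω×Iω) = (0.2350, -0.4333, -1.7600)
ω + α·dt = (0.4094, -0.5173, -0.7704)
2q̇ = q⊗(0,ω) = (-0.4000000, 0.0000000, 0.7000000, -0.5000000)
updated quaternion q' = (-0.0080, 0.9998, 0.0140, -0.0100)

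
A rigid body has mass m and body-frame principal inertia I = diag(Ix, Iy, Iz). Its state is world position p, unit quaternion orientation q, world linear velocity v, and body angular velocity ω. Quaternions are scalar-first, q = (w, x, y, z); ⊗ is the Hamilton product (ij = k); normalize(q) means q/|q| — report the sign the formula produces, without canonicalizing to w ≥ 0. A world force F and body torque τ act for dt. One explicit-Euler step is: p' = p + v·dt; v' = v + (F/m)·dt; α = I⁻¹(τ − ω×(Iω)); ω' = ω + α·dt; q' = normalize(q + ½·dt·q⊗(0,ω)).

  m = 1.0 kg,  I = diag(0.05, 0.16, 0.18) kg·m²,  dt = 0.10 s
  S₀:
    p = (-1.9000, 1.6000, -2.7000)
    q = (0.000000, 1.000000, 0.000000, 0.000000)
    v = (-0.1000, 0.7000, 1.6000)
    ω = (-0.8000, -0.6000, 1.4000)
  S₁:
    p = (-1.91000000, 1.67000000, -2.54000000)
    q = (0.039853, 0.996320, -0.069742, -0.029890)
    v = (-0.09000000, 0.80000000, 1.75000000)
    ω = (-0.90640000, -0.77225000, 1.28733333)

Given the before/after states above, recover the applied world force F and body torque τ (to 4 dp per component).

F = (0.1000, 1.0000, 1.5000)
τ = (-0.0700, -0.1300, -0.1500)

rate change Δω = (-0.10640000, -0.17225000, -0.11266667)
I·α + gyro = (-0.0700, -0.1300, -0.1500)
velocity change Δv = (0.01000000, 0.10000000, 0.15000000)
m·(v₁−v₀)/dt = (0.1000, 1.0000, 1.5000)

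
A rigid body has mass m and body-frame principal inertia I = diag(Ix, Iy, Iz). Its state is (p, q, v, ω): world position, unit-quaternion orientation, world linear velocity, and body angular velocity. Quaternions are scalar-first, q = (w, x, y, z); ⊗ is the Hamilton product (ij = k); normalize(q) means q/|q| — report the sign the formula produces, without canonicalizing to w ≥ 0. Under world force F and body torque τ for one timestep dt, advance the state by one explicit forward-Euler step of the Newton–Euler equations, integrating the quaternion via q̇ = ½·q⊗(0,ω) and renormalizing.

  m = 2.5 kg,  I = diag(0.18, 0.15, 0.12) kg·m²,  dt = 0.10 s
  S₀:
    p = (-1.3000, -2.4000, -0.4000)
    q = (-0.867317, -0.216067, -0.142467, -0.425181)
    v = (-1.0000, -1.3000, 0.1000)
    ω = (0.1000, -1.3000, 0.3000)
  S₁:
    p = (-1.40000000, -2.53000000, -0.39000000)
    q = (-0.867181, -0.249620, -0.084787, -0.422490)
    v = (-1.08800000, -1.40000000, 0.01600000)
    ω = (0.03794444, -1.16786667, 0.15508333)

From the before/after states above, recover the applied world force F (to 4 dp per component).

F = (-2.2000, -2.5000, -2.1000)

v₁ − v₀ = (-0.08800000, -0.10000000, -0.08400000)
applied force F = (-2.2000, -2.5000, -2.1000)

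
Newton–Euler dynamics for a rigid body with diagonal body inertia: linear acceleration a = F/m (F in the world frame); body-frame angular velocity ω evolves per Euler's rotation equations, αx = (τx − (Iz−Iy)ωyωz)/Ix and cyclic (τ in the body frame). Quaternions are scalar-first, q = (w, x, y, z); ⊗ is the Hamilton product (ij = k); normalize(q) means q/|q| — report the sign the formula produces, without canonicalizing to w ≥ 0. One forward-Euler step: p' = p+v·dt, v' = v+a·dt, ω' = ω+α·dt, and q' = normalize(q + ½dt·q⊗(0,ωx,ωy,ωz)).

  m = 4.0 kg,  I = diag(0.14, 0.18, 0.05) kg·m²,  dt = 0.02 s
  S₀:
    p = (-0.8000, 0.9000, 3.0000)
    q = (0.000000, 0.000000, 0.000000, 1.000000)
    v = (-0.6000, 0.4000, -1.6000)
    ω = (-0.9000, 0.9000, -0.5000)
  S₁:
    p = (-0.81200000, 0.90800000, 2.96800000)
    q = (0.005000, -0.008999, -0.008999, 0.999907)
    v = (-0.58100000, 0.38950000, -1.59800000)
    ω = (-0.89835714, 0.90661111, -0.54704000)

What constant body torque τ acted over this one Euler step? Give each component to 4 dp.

Δω = ω₁−ω₀ = (0.00164286, 0.00661111, -0.04704000)
gyro term ω₀×Iω₀ = (0.0585, 0.0405, -0.0324)
applied torque τ = (0.0700, 0.1000, -0.1500)

τ = (0.0700, 0.1000, -0.1500)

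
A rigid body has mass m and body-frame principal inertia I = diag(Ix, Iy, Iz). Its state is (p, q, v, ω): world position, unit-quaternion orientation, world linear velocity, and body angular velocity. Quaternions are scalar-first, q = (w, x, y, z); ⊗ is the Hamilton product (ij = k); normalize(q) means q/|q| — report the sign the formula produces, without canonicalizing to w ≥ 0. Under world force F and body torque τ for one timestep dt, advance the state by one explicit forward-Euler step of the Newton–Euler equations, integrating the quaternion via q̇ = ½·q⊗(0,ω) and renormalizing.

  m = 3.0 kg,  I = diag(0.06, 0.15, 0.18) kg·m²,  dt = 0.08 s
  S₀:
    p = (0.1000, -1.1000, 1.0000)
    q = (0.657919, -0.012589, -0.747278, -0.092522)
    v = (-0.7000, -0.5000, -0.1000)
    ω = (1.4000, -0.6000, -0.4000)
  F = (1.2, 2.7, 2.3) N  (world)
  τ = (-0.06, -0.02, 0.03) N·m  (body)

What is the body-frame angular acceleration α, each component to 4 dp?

α = (-1.1200, -0.5813, 0.5867)

ω×(Iω) gyroscopic = (0.0072, 0.0672, -0.0756)
angular accel α = (-1.1200, -0.5813, 0.5867)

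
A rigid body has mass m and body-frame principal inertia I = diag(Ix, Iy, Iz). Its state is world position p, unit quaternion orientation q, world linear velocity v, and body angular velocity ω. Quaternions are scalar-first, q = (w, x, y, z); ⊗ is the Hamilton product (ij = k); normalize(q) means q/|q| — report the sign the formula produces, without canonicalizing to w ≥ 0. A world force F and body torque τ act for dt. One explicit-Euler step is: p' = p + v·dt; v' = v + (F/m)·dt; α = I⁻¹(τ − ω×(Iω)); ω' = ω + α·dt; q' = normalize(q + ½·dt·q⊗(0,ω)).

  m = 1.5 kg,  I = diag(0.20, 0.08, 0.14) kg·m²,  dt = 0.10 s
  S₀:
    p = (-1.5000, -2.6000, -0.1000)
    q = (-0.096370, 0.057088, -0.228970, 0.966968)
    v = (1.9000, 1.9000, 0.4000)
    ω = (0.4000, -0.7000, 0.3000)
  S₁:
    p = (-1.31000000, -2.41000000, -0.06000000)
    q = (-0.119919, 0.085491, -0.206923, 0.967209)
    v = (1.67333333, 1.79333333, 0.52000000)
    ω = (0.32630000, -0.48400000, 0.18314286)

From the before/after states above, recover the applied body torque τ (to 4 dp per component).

ω₁ − ω₀ = (-0.07370000, 0.21600000, -0.11685714)
applied torque τ = (-0.1600, 0.1800, -0.1300)

τ = (-0.1600, 0.1800, -0.1300)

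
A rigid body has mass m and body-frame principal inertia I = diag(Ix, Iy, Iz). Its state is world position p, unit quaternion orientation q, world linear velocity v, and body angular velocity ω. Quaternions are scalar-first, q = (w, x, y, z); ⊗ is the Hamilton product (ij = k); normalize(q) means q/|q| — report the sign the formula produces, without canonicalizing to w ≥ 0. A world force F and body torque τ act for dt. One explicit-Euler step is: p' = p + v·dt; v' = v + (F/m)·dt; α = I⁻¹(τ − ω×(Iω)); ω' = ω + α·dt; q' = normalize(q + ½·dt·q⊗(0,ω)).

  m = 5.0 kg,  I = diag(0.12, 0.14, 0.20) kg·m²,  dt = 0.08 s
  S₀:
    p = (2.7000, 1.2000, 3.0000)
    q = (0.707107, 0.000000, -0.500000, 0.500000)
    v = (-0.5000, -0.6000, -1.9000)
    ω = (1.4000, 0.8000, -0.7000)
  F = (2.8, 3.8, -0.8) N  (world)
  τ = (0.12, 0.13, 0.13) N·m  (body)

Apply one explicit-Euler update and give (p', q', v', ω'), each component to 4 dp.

p' = (2.6600, 1.1520, 2.8480)
q' = (0.7353, 0.0375, -0.4483, 0.5069)
v' = (-0.4552, -0.5392, -1.9128)
ω' = (1.5024, 0.8295, -0.6570)

gyro term ω×Iω = (-0.0336, 0.0784, 0.0224)
(τ − ω×Iω)/I = (1.2800, 0.3686, 0.5380)
ω + α·dt = (1.5024, 0.8295, -0.6570)
Hamilton product q⊗(0,ω) = (0.7500000, 0.9399498, 1.2656856, 0.2050251)
q' = normalize(q + ½dt·q⊗(0,ω)) = (0.7353, 0.0375, -0.4483, 0.5069)
a = F/m = (0.5600, 0.7600, -0.1600)
p' = p + v·dt = (2.6600, 1.1520, 2.8480)
new velocity v' = (-0.4552, -0.5392, -1.9128)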